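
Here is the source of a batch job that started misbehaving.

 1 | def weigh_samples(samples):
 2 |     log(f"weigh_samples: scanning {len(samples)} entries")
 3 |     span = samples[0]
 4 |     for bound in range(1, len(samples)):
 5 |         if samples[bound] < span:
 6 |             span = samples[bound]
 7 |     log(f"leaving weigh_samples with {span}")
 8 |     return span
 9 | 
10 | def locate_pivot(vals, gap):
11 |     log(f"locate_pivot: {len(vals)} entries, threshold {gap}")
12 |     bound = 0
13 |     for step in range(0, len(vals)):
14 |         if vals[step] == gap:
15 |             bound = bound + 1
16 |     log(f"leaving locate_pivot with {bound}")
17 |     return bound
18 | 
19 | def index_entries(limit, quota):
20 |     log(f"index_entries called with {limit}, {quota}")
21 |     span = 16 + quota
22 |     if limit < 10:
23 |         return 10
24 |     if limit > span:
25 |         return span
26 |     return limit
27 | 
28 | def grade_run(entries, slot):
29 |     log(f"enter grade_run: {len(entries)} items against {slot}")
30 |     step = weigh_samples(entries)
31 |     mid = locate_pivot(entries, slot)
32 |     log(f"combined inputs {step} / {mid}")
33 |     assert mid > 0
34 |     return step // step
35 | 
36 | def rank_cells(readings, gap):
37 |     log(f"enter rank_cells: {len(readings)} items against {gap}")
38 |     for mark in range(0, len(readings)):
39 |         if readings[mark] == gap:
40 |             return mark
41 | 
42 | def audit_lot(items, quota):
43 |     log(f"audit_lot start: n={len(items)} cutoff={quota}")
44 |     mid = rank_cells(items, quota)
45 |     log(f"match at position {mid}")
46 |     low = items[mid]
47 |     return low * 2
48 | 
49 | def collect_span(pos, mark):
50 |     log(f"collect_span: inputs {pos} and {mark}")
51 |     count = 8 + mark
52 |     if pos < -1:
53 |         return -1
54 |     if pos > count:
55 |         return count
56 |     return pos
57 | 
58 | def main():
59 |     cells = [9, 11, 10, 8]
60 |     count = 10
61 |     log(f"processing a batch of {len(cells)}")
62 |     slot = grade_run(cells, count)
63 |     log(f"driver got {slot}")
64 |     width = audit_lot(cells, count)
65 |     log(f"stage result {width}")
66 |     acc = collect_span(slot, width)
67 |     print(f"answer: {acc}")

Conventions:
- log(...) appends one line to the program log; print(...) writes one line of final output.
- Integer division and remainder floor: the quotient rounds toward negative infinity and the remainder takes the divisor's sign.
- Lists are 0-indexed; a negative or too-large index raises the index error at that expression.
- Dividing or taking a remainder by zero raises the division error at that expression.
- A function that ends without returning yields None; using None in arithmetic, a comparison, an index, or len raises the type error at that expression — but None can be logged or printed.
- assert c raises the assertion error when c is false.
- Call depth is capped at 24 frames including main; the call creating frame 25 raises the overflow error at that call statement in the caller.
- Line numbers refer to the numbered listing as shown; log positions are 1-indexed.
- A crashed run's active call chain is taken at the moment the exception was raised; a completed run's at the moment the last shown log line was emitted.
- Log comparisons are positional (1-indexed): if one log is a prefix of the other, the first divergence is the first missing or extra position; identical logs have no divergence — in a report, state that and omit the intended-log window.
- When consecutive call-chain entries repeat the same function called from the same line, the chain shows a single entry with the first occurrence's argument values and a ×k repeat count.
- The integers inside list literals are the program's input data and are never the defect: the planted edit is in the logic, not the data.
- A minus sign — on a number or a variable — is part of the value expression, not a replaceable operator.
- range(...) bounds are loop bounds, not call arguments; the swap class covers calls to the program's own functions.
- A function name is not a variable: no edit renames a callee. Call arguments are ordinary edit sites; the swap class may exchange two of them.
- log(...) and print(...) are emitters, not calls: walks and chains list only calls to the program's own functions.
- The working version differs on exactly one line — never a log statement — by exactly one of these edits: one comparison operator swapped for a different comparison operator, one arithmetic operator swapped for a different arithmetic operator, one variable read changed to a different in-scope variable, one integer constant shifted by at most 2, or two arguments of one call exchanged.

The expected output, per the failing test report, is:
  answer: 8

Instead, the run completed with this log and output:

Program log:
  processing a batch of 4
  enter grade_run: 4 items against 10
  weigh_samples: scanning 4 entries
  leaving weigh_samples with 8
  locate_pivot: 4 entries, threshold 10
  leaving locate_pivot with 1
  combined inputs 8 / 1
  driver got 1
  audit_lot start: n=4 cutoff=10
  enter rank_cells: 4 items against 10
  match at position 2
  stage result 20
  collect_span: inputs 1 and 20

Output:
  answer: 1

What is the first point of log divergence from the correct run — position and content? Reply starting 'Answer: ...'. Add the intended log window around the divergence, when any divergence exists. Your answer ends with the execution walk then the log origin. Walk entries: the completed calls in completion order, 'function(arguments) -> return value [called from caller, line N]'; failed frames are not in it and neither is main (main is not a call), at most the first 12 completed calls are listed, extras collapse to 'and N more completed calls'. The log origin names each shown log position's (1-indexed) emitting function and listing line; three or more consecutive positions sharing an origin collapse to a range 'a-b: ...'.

Answer: position 8; shown 'driver got 1' vs intended 'driver got 8'.
Intended log window:
  6: leaving locate_pivot with 1
  7: combined inputs 8 / 1
  8: driver got 8
  9: audit_lot start: n=4 cutoff=10
Execution walk:
  weigh_samples([9, 11, 10, 8]) -> 8  [called from grade_run, line 30]
  locate_pivot([9, 11, 10, 8], 10) -> 1  [called from grade_run, line 31]
  grade_run([9, 11, 10, 8], 10) -> 1  [called from main, line 62]
  rank_cells([9, 11, 10, 8], 10) -> 2  [called from audit_lot, line 44]
  audit_lot([9, 11, 10, 8], 10) -> 20  [called from main, line 64]
  collect_span(1, 20) -> 1  [called from main, line 66]
Log origins:
  1 — main, line 61
  2 — grade_run, line 29
  3 — weigh_samples, line 2
  4 — weigh_samples, line 7
  5 — locate_pivot, line 11
  6 — locate_pivot, line 16
  7 — grade_run, line 32
  8 — main, line 63
  9 — audit_lot, line 43
  10 — rank_cells, line 37
  11 — audit_lot, line 45
  12 — main, line 65
  13 — collect_span, line 50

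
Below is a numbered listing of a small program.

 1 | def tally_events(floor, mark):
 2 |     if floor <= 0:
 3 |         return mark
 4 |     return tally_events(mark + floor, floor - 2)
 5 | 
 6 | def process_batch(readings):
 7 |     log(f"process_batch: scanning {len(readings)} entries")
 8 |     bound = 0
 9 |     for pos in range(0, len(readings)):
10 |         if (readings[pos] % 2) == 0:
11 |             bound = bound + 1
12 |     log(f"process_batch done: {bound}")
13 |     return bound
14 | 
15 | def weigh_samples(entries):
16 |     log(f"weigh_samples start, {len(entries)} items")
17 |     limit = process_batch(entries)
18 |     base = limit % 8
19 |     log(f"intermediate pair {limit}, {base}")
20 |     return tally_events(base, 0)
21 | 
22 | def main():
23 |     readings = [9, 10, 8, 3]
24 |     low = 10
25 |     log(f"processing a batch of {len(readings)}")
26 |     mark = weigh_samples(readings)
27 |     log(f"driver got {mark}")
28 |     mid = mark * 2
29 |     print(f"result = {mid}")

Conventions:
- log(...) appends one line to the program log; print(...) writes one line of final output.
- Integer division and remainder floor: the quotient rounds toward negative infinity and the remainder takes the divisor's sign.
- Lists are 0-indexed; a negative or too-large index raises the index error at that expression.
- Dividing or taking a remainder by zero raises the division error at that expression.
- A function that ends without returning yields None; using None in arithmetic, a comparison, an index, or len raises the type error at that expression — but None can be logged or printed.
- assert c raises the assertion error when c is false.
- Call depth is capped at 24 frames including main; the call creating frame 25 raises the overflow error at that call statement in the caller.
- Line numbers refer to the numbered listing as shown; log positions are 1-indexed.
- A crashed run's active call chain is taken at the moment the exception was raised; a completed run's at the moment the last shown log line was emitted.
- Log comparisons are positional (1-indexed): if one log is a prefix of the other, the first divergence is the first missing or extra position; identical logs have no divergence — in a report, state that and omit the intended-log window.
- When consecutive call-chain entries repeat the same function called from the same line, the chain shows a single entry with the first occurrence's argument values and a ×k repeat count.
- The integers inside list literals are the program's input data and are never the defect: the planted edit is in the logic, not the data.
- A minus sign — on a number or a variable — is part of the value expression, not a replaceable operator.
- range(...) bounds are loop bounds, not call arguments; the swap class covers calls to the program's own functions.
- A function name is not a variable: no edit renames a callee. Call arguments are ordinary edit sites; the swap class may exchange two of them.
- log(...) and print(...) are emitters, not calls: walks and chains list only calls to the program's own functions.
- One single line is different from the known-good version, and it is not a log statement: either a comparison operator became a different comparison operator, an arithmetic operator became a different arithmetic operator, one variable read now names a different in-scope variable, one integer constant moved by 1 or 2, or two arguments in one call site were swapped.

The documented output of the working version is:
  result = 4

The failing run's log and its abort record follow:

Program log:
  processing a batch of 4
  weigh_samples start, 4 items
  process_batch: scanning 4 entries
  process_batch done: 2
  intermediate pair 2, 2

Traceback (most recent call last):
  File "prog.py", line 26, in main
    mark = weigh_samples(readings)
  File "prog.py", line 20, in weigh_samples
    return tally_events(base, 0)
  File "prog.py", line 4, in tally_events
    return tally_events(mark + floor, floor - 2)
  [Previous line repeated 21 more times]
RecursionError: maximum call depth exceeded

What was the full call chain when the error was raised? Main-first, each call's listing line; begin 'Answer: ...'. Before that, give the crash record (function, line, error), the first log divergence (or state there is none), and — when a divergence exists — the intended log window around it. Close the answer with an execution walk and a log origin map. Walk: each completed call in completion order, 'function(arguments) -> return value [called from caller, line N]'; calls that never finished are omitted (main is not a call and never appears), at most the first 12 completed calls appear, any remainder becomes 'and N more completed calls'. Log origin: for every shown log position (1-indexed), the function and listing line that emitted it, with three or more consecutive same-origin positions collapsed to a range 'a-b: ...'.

Answer: main -> weigh_samples (called at line 26) -> tally_events (called at line 20) -> tally_events (called at line 4) ×21.
Key fact: Only 5 log lines were emitted before the run died; the intended continuation was 'driver got 2'.
Crash: tally_events, line 4, RecursionError.
First divergence: position 6; the shown log stops at 5 lines while the working version next logs 'driver got 2'.
Intended log window:
  4: process_batch done: 2
  5: intermediate pair 2, 2
  6: driver got 2
Execution walk:
  process_batch([9, 10, 8, 3]) -> 2  [called from weigh_samples, line 17]
Log origin:
  1 — main, line 25
  2 — weigh_samples, line 16
  3 — process_batch, line 7
  4 — process_batch, line 12
  5 — weigh_samples, line 19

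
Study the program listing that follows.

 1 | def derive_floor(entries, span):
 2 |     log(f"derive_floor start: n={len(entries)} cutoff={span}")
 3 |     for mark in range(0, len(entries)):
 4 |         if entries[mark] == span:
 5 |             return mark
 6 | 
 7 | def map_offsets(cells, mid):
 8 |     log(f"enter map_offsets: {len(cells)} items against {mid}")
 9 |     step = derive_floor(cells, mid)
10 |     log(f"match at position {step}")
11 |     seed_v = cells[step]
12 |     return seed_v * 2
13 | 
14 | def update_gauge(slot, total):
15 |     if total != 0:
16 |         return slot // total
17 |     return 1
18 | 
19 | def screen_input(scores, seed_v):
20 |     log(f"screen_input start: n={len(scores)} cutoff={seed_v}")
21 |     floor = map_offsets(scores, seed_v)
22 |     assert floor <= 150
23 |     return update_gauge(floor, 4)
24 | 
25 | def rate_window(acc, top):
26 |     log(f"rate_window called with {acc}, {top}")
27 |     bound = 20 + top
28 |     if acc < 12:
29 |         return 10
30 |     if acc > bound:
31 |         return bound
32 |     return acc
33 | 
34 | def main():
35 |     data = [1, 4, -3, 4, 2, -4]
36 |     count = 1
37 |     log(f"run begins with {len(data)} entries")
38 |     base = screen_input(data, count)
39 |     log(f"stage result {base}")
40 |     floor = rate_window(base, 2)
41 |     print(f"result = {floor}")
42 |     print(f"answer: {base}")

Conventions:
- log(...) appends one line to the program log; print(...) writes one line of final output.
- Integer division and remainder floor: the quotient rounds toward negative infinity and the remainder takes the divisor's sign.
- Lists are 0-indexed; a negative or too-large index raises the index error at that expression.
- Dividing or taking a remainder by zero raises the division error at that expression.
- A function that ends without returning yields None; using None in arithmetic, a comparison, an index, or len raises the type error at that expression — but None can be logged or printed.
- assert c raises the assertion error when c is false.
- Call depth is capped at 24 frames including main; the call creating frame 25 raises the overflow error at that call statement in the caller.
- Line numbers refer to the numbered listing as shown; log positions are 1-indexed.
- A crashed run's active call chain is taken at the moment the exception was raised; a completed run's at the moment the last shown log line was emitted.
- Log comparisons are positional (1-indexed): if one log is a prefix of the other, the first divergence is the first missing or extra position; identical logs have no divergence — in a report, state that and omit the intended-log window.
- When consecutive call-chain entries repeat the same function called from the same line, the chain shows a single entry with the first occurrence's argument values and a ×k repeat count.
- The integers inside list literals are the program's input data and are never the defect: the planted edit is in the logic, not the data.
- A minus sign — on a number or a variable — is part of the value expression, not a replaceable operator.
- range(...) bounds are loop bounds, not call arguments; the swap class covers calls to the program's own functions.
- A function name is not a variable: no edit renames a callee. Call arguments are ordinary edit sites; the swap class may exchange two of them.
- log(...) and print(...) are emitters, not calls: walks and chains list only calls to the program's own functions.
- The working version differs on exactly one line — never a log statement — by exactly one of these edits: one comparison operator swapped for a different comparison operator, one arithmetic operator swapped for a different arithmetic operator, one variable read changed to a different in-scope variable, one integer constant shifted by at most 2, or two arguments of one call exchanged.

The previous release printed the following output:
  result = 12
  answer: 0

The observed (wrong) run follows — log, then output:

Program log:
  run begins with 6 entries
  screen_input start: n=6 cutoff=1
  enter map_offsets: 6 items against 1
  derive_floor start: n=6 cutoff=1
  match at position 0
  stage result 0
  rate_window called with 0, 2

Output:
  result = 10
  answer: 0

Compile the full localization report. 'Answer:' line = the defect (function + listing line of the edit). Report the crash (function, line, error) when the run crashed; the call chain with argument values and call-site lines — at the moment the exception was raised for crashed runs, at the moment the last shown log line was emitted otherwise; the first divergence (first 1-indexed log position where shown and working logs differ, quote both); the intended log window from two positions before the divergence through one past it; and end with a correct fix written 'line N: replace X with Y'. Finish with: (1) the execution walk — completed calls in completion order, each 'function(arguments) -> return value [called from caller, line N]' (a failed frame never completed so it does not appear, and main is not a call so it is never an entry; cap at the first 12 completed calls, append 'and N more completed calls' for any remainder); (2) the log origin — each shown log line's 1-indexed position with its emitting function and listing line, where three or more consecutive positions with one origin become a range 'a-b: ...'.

Answer: the defect is in rate_window at line 29.
Core observation: The two runs log identically and part ways only at the printed values.
Call chain: main -> rate_window(0, 2) (called at line 40).
First divergence: none (the log streams are identical).
Execution walk:
  derive_floor([1, 4, -3, 4, 2, -4], 1) -> 0  [called from map_offsets, line 9]
  map_offsets([1, 4, -3, 4, 2, -4], 1) -> 2  [called from screen_input, line 21]
  update_gauge(2, 4) -> 0  [called from screen_input, line 23]
  screen_input([1, 4, -3, 4, 2, -4], 1) -> 0  [called from main, line 38]
  rate_window(0, 2) -> 10  [called from main, line 40]
Log line origins:
  1 — main, line 37
  2 — screen_input, line 20
  3 — map_offsets, line 8
  4 — derive_floor, line 2
  5 — map_offsets, line 10
  6 — main, line 39
  7 — rate_window, line 26
A correct fix: line 29: replace `10` with `12`.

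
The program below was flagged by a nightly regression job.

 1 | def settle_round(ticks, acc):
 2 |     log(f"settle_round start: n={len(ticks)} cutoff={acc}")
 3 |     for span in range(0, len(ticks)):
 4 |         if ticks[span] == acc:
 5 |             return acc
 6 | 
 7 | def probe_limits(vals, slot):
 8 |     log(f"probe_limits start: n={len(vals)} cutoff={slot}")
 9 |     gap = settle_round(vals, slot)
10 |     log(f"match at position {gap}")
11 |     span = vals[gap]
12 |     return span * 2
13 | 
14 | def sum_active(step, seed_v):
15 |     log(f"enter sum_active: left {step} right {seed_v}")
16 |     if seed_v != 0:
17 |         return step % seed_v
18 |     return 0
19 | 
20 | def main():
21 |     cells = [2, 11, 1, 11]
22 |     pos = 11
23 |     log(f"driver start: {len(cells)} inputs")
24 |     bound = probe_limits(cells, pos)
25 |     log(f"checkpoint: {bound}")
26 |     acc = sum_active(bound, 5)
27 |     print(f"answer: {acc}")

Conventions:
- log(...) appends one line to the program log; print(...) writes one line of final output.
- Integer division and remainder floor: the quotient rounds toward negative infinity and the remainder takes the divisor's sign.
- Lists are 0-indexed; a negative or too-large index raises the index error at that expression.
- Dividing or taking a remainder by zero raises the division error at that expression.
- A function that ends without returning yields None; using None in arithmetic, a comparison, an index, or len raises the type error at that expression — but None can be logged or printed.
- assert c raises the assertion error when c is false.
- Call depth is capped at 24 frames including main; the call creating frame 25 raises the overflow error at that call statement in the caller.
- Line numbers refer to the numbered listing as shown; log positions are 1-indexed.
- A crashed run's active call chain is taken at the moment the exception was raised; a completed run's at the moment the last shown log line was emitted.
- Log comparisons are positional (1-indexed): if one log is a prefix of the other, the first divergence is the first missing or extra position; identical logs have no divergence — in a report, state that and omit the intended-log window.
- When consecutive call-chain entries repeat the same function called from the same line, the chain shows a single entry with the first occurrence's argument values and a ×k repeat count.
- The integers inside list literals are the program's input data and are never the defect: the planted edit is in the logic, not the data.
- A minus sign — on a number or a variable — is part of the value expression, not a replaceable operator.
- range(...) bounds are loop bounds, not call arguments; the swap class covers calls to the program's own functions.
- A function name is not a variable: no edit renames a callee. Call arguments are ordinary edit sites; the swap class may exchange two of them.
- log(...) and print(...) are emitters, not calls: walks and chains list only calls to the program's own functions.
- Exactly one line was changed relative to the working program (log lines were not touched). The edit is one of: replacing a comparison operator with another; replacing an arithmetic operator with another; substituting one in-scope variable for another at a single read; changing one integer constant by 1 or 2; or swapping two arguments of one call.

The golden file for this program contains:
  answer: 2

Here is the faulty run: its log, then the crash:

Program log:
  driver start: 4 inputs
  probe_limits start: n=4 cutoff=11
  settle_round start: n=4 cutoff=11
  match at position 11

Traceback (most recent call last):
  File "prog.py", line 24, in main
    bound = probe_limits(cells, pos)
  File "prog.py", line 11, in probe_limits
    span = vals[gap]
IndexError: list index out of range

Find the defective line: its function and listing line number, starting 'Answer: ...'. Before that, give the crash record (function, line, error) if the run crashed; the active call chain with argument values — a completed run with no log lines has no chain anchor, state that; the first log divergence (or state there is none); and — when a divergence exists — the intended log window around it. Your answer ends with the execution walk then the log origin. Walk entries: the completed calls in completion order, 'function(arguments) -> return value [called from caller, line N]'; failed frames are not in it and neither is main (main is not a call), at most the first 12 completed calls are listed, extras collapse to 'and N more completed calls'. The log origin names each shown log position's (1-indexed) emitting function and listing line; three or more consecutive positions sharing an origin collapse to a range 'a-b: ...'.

Answer: the defect is in settle_round at line 5.
Key observation: Everything matches until log position 4, which reads 'match at position 11' in place of 'match at position 1'.
Crash: probe_limits, line 11, IndexError.
Call chain: main -> probe_limits([2, 11, 1, 11], 11) (called at line 24).
First divergence: at position 4 the run shows 'match at position 11' where the working version logs 'match at position 1'.
Intended log window:
  2: probe_limits start: n=4 cutoff=11
  3: settle_round start: n=4 cutoff=11
  4: match at position 1
  5: checkpoint: 22
Execution walk:
  settle_round([2, 11, 1, 11], 11) -> 11  [called from probe_limits, line 9]
Log line origins:
  1: emitted by main (line 23)
  2: emitted by probe_limits (line 8)
  3: emitted by settle_round (line 2)
  4: emitted by probe_limits (line 10)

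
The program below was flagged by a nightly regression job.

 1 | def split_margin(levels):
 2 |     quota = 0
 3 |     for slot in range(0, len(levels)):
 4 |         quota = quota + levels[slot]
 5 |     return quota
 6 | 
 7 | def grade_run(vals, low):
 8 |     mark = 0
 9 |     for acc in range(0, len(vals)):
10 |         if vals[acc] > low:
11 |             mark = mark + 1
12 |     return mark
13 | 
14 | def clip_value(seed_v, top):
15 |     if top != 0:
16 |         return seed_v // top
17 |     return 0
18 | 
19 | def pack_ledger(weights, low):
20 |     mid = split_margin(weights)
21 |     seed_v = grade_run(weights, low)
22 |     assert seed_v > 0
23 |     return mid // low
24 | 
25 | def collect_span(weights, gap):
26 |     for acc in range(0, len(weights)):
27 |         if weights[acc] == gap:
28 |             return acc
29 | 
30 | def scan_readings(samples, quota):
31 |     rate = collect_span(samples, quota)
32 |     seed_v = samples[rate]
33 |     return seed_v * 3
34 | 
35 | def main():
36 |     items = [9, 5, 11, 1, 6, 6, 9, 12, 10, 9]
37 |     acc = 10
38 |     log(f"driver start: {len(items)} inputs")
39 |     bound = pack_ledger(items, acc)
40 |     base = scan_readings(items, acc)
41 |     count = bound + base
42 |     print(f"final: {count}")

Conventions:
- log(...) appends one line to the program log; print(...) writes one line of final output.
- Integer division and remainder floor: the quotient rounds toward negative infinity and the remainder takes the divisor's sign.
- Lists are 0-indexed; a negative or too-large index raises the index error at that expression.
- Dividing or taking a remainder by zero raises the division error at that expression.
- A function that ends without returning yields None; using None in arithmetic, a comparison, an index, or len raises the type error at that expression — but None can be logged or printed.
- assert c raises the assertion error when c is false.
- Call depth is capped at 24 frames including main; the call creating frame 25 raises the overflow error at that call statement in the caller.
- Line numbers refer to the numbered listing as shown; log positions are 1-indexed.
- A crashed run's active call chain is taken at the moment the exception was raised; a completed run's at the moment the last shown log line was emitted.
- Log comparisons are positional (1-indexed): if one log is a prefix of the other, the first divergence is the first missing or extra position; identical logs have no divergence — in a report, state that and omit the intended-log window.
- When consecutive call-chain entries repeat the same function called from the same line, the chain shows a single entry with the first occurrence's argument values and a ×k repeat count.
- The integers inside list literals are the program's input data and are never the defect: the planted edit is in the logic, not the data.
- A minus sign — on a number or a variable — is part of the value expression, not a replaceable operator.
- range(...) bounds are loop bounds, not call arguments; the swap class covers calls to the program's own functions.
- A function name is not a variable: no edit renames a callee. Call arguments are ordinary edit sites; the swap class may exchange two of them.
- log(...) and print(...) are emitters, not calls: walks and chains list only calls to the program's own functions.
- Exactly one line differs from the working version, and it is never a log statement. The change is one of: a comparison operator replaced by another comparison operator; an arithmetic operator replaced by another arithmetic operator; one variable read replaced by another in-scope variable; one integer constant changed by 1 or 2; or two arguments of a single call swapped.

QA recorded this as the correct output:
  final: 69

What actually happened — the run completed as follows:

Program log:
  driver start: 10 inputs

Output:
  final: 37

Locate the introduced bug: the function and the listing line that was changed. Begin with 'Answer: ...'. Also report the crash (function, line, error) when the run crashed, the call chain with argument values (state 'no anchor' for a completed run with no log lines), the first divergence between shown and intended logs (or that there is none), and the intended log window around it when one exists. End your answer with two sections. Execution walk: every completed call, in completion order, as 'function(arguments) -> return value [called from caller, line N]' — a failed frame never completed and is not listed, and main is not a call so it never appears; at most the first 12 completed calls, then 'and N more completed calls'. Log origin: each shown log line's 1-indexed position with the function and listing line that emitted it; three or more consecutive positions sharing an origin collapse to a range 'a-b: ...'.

Answer: the defect is in pack_ledger at line 23.
Key observation: Every logged value matches the working version; the printed result is what differs.
Call chain: main.
First divergence: none; the two logs match at every position.
Execution walk:
  split_margin([9, 5, 11, 1, 6, 6, 9, 12, 10, 9]) -> 78  [called from pack_ledger, line 20]
  grade_run([9, 5, 11, 1, 6, 6, 9, 12, 10, 9], 10) -> 2  [called from pack_ledger, line 21]
  pack_ledger([9, 5, 11, 1, 6, 6, 9, 12, 10, 9], 10) -> 7  [called from main, line 39]
  collect_span([9, 5, 11, 1, 6, 6, 9, 12, 10, 9], 10) -> 8  [called from scan_readings, line 31]
  scan_readings([9, 5, 11, 1, 6, 6, 9, 12, 10, 9], 10) -> 30  [called from main, line 40]
Log origin:
  1: logged in main at line 38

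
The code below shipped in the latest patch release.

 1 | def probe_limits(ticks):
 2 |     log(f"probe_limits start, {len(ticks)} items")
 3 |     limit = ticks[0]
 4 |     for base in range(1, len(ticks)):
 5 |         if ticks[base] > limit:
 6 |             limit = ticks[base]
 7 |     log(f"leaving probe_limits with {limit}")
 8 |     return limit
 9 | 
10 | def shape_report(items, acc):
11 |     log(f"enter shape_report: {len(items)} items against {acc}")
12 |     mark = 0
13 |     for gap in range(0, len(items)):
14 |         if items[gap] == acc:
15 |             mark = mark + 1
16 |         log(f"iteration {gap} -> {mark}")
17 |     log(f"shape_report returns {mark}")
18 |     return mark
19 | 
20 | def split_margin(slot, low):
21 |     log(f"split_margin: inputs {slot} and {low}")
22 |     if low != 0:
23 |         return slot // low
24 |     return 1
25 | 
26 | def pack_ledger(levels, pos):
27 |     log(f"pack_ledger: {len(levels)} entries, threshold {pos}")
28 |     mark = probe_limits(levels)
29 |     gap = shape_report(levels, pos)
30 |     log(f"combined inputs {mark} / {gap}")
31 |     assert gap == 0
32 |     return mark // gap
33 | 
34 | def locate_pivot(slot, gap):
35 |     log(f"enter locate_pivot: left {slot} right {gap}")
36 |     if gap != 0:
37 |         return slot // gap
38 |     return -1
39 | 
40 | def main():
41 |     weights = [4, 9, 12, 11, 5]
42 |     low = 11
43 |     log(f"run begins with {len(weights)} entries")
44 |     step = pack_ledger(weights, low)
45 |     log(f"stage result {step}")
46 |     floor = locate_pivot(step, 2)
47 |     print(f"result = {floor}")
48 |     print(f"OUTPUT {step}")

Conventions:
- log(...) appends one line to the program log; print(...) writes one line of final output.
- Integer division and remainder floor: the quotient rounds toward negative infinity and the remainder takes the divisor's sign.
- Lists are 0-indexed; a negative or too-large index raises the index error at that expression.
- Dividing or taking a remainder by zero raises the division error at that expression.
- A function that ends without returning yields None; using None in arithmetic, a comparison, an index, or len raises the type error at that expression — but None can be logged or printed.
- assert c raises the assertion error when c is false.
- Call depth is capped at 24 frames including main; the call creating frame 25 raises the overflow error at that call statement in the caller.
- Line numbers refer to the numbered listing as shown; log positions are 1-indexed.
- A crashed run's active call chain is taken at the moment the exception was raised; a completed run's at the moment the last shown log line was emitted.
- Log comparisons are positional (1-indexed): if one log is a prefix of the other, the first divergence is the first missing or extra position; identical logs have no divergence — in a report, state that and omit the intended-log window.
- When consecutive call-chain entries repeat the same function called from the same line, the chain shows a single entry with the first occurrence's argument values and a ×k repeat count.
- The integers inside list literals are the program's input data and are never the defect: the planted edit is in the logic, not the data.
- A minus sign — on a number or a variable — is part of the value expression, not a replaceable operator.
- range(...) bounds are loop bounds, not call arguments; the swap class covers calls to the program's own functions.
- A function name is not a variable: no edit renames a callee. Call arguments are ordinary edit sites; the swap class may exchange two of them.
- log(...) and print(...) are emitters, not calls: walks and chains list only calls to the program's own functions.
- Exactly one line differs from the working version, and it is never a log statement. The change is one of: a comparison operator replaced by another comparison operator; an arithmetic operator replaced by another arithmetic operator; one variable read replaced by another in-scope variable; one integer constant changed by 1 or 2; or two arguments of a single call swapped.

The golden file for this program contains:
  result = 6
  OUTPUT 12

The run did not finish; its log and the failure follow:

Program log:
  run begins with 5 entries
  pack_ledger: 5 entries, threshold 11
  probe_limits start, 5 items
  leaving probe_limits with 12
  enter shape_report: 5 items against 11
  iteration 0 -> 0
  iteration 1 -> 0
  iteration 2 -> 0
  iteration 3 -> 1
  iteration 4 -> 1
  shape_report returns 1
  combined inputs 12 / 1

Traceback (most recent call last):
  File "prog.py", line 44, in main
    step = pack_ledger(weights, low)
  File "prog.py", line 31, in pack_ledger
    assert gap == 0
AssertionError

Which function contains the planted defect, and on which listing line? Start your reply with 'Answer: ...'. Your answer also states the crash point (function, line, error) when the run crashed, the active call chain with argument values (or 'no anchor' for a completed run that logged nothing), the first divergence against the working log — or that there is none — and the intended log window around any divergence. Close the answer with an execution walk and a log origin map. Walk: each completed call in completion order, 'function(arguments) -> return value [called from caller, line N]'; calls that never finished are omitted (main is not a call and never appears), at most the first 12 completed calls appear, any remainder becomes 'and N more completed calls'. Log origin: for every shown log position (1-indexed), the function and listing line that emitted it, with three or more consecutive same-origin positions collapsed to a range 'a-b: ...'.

Answer: the defect is in pack_ledger at line 31.
Key observation: The faulty run's log stops after 12 lines; the working version's next line would be 'stage result 12'.
Crash: pack_ledger, line 31, AssertionError.
Call chain: main -> pack_ledger([4, 9, 12, 11, 5], 11) (called at line 44).
First divergence: position 13 (shown log ended at 12 lines; the working version continues: 'stage result 12').
Intended log window:
  11: shape_report returns 1
  12: combined inputs 12 / 1
  13: stage result 12
  14: enter locate_pivot: left 12 right 2
Execution walk:
  probe_limits([4, 9, 12, 11, 5]) -> 12  [called from pack_ledger, line 28]
  shape_report([4, 9, 12, 11, 5], 11) -> 1  [called from pack_ledger, line 29]
Origin of each log line:
  1: emitted by main (line 43)
  2: emitted by pack_ledger (line 27)
  3: emitted by probe_limits (line 2)
  4: emitted by probe_limits (line 7)
  5: emitted by shape_report (line 11)
  6-10: emitted by shape_report (line 16)
  11: emitted by shape_report (line 17)
  12: emitted by pack_ledger (line 30)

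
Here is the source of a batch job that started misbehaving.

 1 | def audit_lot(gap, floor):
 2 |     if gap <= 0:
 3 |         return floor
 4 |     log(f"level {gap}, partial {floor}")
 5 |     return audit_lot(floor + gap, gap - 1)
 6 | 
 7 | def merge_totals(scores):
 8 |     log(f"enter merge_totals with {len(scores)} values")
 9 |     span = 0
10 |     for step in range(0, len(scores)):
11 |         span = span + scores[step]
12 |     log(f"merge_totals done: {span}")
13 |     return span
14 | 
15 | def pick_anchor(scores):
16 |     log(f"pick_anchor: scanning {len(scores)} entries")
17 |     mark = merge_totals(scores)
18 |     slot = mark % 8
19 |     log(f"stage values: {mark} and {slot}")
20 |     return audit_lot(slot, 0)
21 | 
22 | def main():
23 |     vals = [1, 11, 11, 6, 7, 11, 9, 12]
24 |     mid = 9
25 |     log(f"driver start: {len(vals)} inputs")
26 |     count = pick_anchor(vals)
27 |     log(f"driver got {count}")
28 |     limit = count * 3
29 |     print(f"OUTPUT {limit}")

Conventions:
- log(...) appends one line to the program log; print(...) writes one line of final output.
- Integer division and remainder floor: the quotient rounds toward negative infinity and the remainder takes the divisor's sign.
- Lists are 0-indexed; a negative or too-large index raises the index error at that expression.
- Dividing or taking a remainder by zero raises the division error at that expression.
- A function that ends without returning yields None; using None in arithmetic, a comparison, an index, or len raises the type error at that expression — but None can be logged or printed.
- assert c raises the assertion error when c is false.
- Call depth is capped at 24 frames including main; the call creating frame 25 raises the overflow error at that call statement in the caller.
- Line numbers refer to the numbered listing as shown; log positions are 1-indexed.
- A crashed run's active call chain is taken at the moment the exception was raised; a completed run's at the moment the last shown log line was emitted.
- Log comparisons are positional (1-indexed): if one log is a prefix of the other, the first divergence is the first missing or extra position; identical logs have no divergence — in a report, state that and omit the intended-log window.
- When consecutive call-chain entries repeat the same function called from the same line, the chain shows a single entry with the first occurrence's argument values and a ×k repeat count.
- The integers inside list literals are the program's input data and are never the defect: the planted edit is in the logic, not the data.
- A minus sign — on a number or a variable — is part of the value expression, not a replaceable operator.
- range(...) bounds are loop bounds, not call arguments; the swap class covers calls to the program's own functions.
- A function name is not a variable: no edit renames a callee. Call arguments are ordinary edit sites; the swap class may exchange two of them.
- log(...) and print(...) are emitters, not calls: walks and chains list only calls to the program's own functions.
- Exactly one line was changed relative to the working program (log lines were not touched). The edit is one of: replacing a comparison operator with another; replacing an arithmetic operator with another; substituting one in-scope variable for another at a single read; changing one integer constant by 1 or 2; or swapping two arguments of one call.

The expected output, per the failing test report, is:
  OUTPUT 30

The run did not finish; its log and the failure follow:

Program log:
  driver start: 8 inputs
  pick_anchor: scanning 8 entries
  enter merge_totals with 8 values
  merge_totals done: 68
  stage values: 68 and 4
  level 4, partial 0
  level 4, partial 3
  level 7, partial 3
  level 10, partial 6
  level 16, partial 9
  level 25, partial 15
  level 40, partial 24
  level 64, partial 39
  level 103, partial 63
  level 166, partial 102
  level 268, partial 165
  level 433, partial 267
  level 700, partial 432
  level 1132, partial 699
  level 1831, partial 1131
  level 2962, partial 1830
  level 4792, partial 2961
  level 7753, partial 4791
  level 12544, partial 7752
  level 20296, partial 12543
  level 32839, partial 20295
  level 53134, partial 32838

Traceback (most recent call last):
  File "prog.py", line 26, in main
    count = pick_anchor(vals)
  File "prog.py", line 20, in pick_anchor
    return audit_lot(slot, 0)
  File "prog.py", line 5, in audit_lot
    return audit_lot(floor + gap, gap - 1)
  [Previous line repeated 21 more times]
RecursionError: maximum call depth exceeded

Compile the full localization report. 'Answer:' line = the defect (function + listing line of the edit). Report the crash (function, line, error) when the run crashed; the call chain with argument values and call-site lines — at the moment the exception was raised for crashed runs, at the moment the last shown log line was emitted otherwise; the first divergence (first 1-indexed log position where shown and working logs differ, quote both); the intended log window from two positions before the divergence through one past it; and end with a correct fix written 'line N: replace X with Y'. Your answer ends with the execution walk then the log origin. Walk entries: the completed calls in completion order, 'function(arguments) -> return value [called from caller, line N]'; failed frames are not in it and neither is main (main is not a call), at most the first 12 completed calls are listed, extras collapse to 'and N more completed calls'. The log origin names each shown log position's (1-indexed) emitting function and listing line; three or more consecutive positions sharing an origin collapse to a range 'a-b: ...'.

Answer: the defect is in audit_lot at line 5.
Key fact: Log line 7 is where behavior first shows: 'level 4, partial 3' appears instead of 'level 3, partial 4'.
Crash: audit_lot, line 5, RecursionError.
Call chain: main -> pick_anchor([1, 11, 11, 6, 7, 11, 9, 12]) (called at line 26) -> audit_lot(4, 0) (called at line 20) -> audit_lot(4, 3) (called at line 5) ×21.
First divergence: position 7 — shown 'level 4, partial 3', intended 'level 3, partial 4'.
Intended log window:
  5: stage values: 68 and 4
  6: level 4, partial 0
  7: level 3, partial 4
  8: level 2, partial 7
Execution walk:
  merge_totals([1, 11, 11, 6, 7, 11, 9, 12]) -> 68  [called from pick_anchor, line 17]
Log origin:
  1 — main, line 25
  2 — pick_anchor, line 16
  3 — merge_totals, line 8
  4 — merge_totals, line 12
  5 — pick_anchor, line 19
  6-27 — audit_lot, line 4
A correct fix: line 5: replace `audit_lot(floor + gap, gap - 1)` with `audit_lot(gap - 1, floor + gap)`.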